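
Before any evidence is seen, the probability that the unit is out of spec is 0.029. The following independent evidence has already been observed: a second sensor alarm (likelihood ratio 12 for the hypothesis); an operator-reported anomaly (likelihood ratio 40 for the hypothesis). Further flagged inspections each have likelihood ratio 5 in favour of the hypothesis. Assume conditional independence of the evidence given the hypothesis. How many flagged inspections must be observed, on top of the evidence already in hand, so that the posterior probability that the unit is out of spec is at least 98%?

1

Prior odds = 0.029/0.971 = 29/971.
Combined Bayes factor of the evidence already in hand = 12 × 40 = 480.
Odds after that evidence = (29/971) × 480 = 13920/971.
Target odds = 0.98/0.02 = 49.
Need 5ⁿ ≥ 49 ÷ (13920/971) = 47579/13920.
5¹ = 5, which meets the required 47579/13920; so n = 1.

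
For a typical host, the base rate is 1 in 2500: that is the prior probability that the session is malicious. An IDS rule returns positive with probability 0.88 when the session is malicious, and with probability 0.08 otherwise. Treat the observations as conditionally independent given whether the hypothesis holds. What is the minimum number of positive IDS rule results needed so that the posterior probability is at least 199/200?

Prior odds: 0.0004 ÷ 0.9996 = 1/2499.
Likelihood ratio of a positive result = 0.88/0.08 = 11.
Target posterior odds = 0.995/0.005 = 199.
Need (1/2499) × 11ⁿ ≥ 199, i.e. 11ⁿ ≥ 497301.
11⁵ = 161051 falls short of 497301 but 11⁶ = 1771561 reaches it, so n = 6.

6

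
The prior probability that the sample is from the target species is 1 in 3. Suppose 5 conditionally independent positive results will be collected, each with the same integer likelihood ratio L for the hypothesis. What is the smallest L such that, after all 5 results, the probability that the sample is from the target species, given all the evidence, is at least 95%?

3

Prior odds = (1/3)/(2/3) = 0.5.
Target odds = 0.95/0.05 = 19.
Need L⁵ ≥ 19 ÷ 0.5 = 38.
2⁵ = 32 < 38 ≤ 243 = 3⁵, so L = 3.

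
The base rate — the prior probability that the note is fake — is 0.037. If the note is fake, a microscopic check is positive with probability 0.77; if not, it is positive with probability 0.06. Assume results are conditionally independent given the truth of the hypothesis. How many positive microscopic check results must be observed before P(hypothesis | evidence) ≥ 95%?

3

Prior odds = 0.037/0.963 = 37/963.
Likelihood ratio of a positive = 0.77/0.06 = 77/6.
Target posterior odds = 0.95/0.05 = 19.
Require (77/6)ⁿ ≥ 19 ÷ (37/963) = 18297/37.
(77/6)² = 5929/36 falls short of 18297/37 but (77/6)³ = 456533/216 reaches it, so n = 3.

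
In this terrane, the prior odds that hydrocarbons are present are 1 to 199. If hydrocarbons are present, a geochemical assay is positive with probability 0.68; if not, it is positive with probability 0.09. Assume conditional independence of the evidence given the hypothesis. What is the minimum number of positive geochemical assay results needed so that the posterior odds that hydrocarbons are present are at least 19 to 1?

Prior odds = 1/199.
Likelihood ratio of a positive = 0.68/0.09 = 68/9.
Target odds = 19.
Require (68/9)ⁿ ≥ 19 ÷ (1/199) = 3781.
(68/9)⁴ = 21381376/6561 falls short of 3781 but (68/9)⁵ ≈24622.5 reaches it, so n = 5.

5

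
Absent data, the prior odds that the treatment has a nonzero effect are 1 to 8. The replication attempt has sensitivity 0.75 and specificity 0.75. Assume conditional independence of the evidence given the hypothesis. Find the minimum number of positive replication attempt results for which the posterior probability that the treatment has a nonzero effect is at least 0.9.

Prior odds = 0.125.
False-positive rate = 1 − 0.75 = 0.25; likelihood ratio of a positive = 0.75/0.25 = 3.
Target posterior odds = 0.9/0.1 = 9.
Need 0.125 × 3ⁿ ≥ 9, i.e. 3ⁿ ≥ 72.
3³ = 27 falls short of 72 but 3⁴ = 81 reaches it, so n = 4.

4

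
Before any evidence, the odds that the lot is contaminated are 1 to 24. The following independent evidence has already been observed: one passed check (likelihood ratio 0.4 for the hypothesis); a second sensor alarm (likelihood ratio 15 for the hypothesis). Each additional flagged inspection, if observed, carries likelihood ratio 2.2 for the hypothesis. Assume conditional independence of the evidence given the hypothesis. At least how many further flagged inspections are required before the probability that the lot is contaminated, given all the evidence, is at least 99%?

8

Prior odds = 1/24.
Combined Bayes factor of the evidence already in hand = 0.4 × 15 = 6.
Odds after that evidence = (1/24) × 6 = 0.25.
Target odds = 0.99/0.01 = 99.
Need 2.2ⁿ ≥ 99 ÷ 0.25 = 396.
2.2⁷ = 19487171/78125 falls short of 396 but 2.2⁸ = 214358881/390625 reaches it, so n = 8.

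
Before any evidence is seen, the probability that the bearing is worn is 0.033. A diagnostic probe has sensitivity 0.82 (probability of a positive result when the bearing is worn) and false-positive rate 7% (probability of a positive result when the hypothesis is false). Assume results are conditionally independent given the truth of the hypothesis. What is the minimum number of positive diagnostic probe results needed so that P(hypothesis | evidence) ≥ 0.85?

Prior odds = 0.033/0.967 = 33/967.
Likelihood ratio of a positive result = 0.82/0.07 = 82/7.
Target posterior odds = 0.85/0.15 = 17/3.
Require (82/7)ⁿ ≥ 17/3 ÷ (33/967) = 16439/99.
(82/7)² = 6724/49 falls short of 16439/99 but (82/7)³ = 551368/343 reaches it, so n = 3.

3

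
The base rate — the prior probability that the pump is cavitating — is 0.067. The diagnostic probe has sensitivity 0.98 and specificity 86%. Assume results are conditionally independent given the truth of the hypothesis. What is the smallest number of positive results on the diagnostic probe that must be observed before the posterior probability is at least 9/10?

Prior odds = 0.067/0.933 = 67/933.
False-positive rate = 1 − 0.86 = 0.14; likelihood ratio of a positive = 0.98/0.14 = 7.
Target odds: 0.9 ÷ 0.1 = 9.
Need (67/933) × 7ⁿ ≥ 9, i.e. 7ⁿ ≥ 8397/67.
7² = 49 falls short of 8397/67 but 7³ = 343 reaches it, so n = 3.

3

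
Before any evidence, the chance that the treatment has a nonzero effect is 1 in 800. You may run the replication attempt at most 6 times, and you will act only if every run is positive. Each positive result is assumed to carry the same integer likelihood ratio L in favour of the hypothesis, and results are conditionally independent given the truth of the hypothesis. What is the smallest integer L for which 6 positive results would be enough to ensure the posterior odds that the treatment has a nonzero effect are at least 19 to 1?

5

Prior odds = 0.00125/0.99875 = 1/799.
Target odds = 19.
Need L⁶ ≥ 19 ÷ (1/799) = 15181.
4⁶ = 4096 < 15181 ≤ 15625 = 5⁶, so L = 5.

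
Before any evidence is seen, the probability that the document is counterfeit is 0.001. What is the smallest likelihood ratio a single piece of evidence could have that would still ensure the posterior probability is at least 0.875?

Prior odds = 0.001/0.999 = 1/999.
Target odds = 0.875/0.125 = 7.
Required Bayes factor = 7 ÷ (1/999) = 6993.

6993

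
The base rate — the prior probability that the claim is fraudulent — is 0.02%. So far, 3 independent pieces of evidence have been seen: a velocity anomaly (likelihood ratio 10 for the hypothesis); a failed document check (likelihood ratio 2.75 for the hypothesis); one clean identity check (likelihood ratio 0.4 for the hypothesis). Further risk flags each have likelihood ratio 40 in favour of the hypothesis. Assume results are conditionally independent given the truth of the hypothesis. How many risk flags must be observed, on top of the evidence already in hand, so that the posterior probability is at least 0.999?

4

Prior odds = 0.0002/0.9998 = 1/4999.
Combined Bayes factor of the evidence already in hand = 10 × 2.75 × 0.4 = 11.
Odds after that evidence = (1/4999) × 11 = 11/4999.
Target odds = 0.999/0.001 = 999.
Need 40ⁿ ≥ 999 ÷ (11/4999) = 4994001/11.
40³ = 64000 falls short of 4994001/11 but 40⁴ = 2560000 reaches it, so n = 4.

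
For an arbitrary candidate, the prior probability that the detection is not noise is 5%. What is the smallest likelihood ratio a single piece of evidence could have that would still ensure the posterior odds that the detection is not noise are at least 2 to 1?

38

Prior odds = 0.05/0.95 = 1/19.
Target odds = 2.
Required Bayes factor = 2 ÷ (1/19) = 38.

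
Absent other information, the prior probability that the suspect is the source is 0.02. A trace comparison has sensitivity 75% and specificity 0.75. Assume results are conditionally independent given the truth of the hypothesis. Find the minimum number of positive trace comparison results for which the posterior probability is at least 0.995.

9

Prior odds: 0.02 ÷ 0.98 = 1/49.
False-positive rate = 1 − 0.75 = 0.25; likelihood ratio of a positive = 0.75/0.25 = 3.
Target odds: 0.995 ÷ 0.005 = 199.
Need (1/49) × 3ⁿ ≥ 199, i.e. 3ⁿ ≥ 9751.
3⁸ = 6561 falls short of 9751 but 3⁹ = 19683 reaches it, so n = 9.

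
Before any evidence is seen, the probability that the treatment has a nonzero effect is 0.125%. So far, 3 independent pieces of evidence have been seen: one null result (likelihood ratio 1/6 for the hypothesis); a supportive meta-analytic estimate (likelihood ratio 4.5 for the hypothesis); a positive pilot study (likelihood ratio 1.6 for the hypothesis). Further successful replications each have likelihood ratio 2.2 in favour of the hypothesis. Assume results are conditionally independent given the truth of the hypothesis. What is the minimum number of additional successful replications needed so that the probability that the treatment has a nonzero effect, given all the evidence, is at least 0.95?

Prior odds = 0.00125/0.99875 = 1/799.
Combined Bayes factor of the evidence already in hand = (1/6) × 4.5 × 1.6 = 1.2.
Odds after that evidence = (1/799) × 1.2 = 6/3995.
Target odds = 0.95/0.05 = 19.
Need 2.2ⁿ ≥ 19 ÷ (6/3995) = 75905/6.
2.2¹¹ ≈5843.18 falls short of 75905/6 but 2.2¹² ≈12855 reaches it, so n = 12.

12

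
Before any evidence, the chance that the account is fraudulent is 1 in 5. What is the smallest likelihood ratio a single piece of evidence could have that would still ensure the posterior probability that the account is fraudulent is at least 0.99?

Prior odds = 0.2/0.8 = 0.25.
Target odds = 0.99/0.01 = 99.
Required Bayes factor = 99 ÷ 0.25 = 396.

396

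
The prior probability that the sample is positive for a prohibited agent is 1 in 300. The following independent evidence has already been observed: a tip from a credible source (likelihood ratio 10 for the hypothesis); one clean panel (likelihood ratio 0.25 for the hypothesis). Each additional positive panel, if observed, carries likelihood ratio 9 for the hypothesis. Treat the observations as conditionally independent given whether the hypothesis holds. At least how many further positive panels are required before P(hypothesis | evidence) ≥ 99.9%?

Prior odds = (1/300)/(299/300) = 1/299.
Combined Bayes factor of the evidence already in hand = 10 × 0.25 = 2.5.
Odds after that evidence = (1/299) × 2.5 = 5/598.
Target odds = 0.999/0.001 = 999.
Need 9ⁿ ≥ 999 ÷ (5/598) = 119480.4.
9⁵ = 59049 falls short of 119480.4 but 9⁶ = 531441 reaches it, so n = 6.

6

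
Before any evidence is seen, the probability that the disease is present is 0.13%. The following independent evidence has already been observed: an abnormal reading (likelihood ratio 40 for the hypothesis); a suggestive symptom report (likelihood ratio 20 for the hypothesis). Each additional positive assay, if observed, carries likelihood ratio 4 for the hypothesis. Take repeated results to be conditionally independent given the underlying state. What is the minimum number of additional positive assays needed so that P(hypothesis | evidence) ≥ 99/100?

4

Prior odds = 0.0013/0.9987 = 13/9987.
Combined Bayes factor of the evidence already in hand = 40 × 20 = 800.
Odds after that evidence = (13/9987) × 800 = 10400/9987.
Target odds = 0.99/0.01 = 99.
Need 4ⁿ ≥ 99 ÷ (10400/9987) = 988713/10400.
4³ = 64 falls short of 988713/10400 but 4⁴ = 256 reaches it, so n = 4.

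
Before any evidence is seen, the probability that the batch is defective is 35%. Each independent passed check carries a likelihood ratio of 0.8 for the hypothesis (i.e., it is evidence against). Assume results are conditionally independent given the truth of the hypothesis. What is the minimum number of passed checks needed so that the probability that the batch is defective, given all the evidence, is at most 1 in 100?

Prior odds: 0.35 ÷ 0.65 = 7/13.
Likelihood ratio per passed check = 0.8.
Target odds: 0.01 ÷ 0.99 = 1/99.
Need (7/13) × 0.8ⁿ ≤ 1/99, i.e. 0.8ⁿ ≤ 13/693.
0.8¹⁷ ≈0.022518 is still above 13/693 but 0.8¹⁸ ≈0.0180144 is at or below it, so n = 18.

18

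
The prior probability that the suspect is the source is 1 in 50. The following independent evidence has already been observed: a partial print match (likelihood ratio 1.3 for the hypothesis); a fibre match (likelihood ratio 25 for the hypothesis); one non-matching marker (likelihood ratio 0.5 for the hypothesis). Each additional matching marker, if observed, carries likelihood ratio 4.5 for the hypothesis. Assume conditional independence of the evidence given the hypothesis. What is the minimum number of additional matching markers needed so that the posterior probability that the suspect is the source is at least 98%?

Prior odds = 0.02/0.98 = 1/49.
Combined Bayes factor of the evidence already in hand = 1.3 × 25 × 0.5 = 16.25.
Odds after that evidence = (1/49) × 16.25 = 65/196.
Target odds = 0.98/0.02 = 49.
Need 4.5ⁿ ≥ 49 ÷ (65/196) = 9604/65.
4.5³ = 91.125 falls short of 9604/65 but 4.5⁴ = 410.0625 reaches it, so n = 4.

4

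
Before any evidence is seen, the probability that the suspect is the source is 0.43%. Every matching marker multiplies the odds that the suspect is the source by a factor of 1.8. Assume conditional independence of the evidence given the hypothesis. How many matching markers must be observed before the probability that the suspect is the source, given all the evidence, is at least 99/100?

Prior odds = 0.0043/0.9957 = 43/9957.
Likelihood ratio per matching marker = 1.8.
Target odds: 0.99 ÷ 0.01 = 99.
Require 1.8ⁿ ≥ 99 ÷ (43/9957) = 985743/43.
1.8¹⁷ ≈21859.1 falls short of 985743/43 but 1.8¹⁸ ≈39346.4 reaches it, so n = 18.

18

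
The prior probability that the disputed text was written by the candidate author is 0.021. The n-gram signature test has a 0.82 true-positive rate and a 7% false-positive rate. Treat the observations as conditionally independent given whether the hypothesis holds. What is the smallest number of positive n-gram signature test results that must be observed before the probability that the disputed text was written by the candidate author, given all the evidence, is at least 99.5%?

4

Prior odds = 0.021/0.979 = 21/979.
Likelihood ratio of a positive result = 0.82/0.07 = 82/7.
Target posterior odds = 0.995/0.005 = 199.
Require (82/7)ⁿ ≥ 199 ÷ (21/979) = 194821/21.
(82/7)³ = 551368/343 falls short of 194821/21 but (82/7)⁴ = 45212176/2401 reaches it, so n = 4.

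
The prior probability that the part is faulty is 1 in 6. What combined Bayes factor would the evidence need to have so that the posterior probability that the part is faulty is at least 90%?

Prior odds = (1/6)/(5/6) = 0.2.
Target odds = 0.9/0.1 = 9.
Required Bayes factor = 9 ÷ 0.2 = 45.

45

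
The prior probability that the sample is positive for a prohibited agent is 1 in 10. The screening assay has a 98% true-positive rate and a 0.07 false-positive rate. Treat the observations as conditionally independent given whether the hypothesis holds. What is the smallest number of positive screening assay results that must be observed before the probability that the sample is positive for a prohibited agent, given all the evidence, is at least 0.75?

Prior odds: 0.1 ÷ 0.9 = 1/9.
Likelihood ratio of a positive result = 0.98/0.07 = 14.
Target odds: 0.75 ÷ 0.25 = 3.
Require 14ⁿ ≥ 3 ÷ (1/9) = 27.
14¹ = 14 falls short of 27 but 14² = 196 reaches it, so n = 2.

2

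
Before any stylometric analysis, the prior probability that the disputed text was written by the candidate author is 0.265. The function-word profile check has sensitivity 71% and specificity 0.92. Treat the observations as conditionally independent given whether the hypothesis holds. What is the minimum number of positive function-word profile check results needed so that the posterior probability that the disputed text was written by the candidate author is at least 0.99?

Prior odds: 0.265 ÷ 0.735 = 53/147.
False-positive rate = 1 − 0.92 = 0.08; likelihood ratio of a positive = 0.71/0.08 = 8.875.
Target odds: 0.99 ÷ 0.01 = 99.
Require 8.875ⁿ ≥ 99 ÷ (53/147) = 14553/53.
8.875² = 78.765625 falls short of 14553/53 but 8.875³ = 357911/512 reaches it, so n = 3.

3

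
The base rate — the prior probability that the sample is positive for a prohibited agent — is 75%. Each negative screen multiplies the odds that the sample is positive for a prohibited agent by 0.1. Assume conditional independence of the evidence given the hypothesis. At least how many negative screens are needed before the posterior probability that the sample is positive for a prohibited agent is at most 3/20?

Prior odds: 0.75 ÷ 0.25 = 3.
Likelihood ratio per negative screen = 0.1.
Target odds: 0.15 ÷ 0.85 = 3/17.
Require 0.1ⁿ ≤ 3/17 ÷ 3 = 1/17.
0.1¹ = 0.1 is still above 1/17 but 0.1² = 0.01 is at or below it, so n = 2.

2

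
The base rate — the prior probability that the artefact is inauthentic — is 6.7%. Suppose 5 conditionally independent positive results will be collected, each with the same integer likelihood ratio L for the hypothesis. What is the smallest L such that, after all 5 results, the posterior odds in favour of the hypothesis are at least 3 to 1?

3

Prior odds = 0.067/0.933 = 67/933.
Target odds = 3.
Need L⁵ ≥ 3 ÷ (67/933) = 2799/67.
2⁵ = 32 < 2799/67 ≤ 243 = 3⁵, so L = 3.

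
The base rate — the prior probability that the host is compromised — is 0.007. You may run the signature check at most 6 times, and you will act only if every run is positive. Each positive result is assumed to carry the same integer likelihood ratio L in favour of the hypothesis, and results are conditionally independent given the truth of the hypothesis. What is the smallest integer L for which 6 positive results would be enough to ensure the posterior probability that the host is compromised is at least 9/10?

4

Prior odds = 0.007/0.993 = 7/993.
Target odds = 0.9/0.1 = 9.
Need L⁶ ≥ 9 ÷ (7/993) = 8937/7.
3⁶ = 729 < 8937/7 ≤ 4096 = 4⁶, so L = 4.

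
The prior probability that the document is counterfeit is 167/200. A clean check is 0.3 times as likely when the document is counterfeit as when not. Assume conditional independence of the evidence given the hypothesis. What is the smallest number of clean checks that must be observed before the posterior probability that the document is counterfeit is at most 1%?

Prior odds: 0.835 ÷ 0.165 = 167/33.
Likelihood ratio per clean check = 0.3.
Target odds: 0.01 ÷ 0.99 = 1/99.
Require 0.3ⁿ ≤ 1/99 ÷ (167/33) = 1/501.
0.3⁵ = 243/100000 is still above 1/501 but 0.3⁶ = 729/1000000 is at or below it, so n = 6.

6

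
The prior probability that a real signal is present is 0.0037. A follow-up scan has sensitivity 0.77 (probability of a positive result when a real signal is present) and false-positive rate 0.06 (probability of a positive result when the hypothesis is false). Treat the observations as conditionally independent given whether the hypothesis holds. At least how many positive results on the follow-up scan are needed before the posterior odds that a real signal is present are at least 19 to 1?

Prior odds: 0.0037 ÷ 0.9963 = 37/9963.
Likelihood ratio of a positive result = 0.77/0.06 = 77/6.
Target odds = 19.
Require (77/6)ⁿ ≥ 19 ÷ (37/9963) = 189297/37.
(77/6)³ = 456533/216 falls short of 189297/37 but (77/6)⁴ = 35153041/1296 reaches it, so n = 4.

4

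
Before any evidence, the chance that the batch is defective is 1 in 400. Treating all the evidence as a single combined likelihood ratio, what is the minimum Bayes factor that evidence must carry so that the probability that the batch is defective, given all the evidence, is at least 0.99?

Prior odds = 0.0025/0.9975 = 1/399.
Target odds = 0.99/0.01 = 99.
Required Bayes factor = 99 ÷ (1/399) = 39501.

39501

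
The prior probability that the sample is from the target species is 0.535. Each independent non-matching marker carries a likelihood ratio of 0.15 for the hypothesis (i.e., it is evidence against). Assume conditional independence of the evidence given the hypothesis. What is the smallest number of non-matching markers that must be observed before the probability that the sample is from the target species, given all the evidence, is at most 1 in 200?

3

Prior odds: 0.535 ÷ 0.465 = 107/93.
Likelihood ratio per non-matching marker = 0.15.
Target posterior odds = 0.005/0.995 = 1/199.
Need (107/93) × 0.15ⁿ ≤ 1/199, i.e. 0.15ⁿ ≤ 93/21293.
0.15² = 0.0225 is still above 93/21293 but 0.15³ = 0.003375 is at or below it, so n = 3.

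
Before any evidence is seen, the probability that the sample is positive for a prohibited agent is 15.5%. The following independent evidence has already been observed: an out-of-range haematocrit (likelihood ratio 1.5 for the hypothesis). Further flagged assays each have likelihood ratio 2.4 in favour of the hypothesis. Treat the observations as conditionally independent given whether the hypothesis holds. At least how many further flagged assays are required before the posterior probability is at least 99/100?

Prior odds = 0.155/0.845 = 31/169.
Bayes factor of the evidence already in hand = 1.5.
Odds after that evidence = (31/169) × 1.5 = 93/338.
Target odds = 0.99/0.01 = 99.
Need 2.4ⁿ ≥ 99 ÷ (93/338) = 11154/31.
2.4⁶ = 2985984/15625 falls short of 11154/31 but 2.4⁷ = 35831808/78125 reaches it, so n = 7.

7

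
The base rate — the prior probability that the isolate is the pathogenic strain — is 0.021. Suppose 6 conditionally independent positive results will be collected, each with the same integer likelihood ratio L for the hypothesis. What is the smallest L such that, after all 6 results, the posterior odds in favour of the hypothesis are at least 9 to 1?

3

Prior odds = 0.021/0.979 = 21/979.
Target odds = 9.
Need L⁶ ≥ 9 ÷ (21/979) = 2937/7.
2⁶ = 64 < 2937/7 ≤ 729 = 3⁶, so L = 3.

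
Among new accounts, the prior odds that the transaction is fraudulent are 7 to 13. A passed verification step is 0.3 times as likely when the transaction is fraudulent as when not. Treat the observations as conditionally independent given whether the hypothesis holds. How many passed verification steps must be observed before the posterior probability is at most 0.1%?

6

Prior odds = 7/13.
Likelihood ratio per passed verification step = 0.3.
Target posterior odds = 0.001/0.999 = 1/999.
Require 0.3ⁿ ≤ 1/999 ÷ (7/13) = 13/6993.
0.3⁵ = 243/100000 is still above 13/6993 but 0.3⁶ = 729/1000000 is at or below it, so n = 6.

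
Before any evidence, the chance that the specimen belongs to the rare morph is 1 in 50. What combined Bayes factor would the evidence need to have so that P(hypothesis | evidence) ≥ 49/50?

2401

Prior odds = 0.02/0.98 = 1/49.
Target odds = 0.98/0.02 = 49.
Required Bayes factor = 49 ÷ (1/49) = 2401.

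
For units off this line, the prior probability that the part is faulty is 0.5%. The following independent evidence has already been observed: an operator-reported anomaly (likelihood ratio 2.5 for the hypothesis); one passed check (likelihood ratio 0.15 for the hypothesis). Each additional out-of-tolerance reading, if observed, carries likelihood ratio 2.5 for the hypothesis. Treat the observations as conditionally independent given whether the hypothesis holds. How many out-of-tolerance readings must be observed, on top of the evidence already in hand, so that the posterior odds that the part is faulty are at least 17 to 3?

Prior odds = 0.005/0.995 = 1/199.
Combined Bayes factor of the evidence already in hand = 2.5 × 0.15 = 0.375.
Odds after that evidence = (1/199) × 0.375 = 3/1592.
Target odds = 17/3.
Need 2.5ⁿ ≥ 17/3 ÷ (3/1592) = 27064/9.
2.5⁸ = 390625/256 falls short of 27064/9 but 2.5⁹ = 1953125/512 reaches it, so n = 9.

9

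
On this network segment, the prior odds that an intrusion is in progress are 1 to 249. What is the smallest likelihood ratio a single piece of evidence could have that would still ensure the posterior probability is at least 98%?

12201

Prior odds = 1/249.
Target odds = 0.98/0.02 = 49.
Required Bayes factor = 49 ÷ (1/249) = 12201.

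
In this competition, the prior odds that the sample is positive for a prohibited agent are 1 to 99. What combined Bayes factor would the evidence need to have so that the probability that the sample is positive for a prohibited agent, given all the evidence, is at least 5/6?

495

Prior odds = 1/99.
Target odds = (5/6)/(1/6) = 5.
Required Bayes factor = 5 ÷ (1/99) = 495.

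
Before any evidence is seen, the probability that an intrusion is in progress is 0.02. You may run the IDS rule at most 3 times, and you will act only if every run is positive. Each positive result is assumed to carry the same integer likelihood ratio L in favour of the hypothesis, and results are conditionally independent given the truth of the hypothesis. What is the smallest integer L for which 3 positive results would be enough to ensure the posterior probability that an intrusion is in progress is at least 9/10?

8

Prior odds = 0.02/0.98 = 1/49.
Target odds = 0.9/0.1 = 9.
Need L³ ≥ 9 ÷ (1/49) = 441.
7³ = 343 < 441 ≤ 512 = 8³, so L = 8.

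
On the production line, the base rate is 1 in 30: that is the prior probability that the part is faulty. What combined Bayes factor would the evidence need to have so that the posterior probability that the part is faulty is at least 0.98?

Prior odds = (1/30)/(29/30) = 1/29.
Target odds = 0.98/0.02 = 49.
Required Bayes factor = 49 ÷ (1/29) = 1421.

1421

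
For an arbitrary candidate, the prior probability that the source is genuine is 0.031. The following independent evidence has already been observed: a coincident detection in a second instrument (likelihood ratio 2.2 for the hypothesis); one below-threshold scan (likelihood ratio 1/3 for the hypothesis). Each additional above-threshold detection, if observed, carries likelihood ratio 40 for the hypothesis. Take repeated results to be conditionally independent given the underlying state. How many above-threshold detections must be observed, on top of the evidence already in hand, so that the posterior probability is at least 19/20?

2

Prior odds = 0.031/0.969 = 31/969.
Combined Bayes factor of the evidence already in hand = 2.2 × (1/3) = 11/15.
Odds after that evidence = (31/969) × 11/15 = 341/14535.
Target odds = 0.95/0.05 = 19.
Need 40ⁿ ≥ 19 ÷ (341/14535) = 276165/341.
40¹ = 40 falls short of 276165/341 but 40² = 1600 reaches it, so n = 2.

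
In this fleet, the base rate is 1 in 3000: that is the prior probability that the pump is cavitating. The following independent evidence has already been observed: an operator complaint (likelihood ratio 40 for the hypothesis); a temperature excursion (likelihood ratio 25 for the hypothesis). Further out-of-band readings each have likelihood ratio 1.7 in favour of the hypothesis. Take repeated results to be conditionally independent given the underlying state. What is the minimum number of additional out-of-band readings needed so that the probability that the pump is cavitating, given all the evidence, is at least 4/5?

5

Prior odds = (1/3000)/(2999/3000) = 1/2999.
Combined Bayes factor of the evidence already in hand = 40 × 25 = 1000.
Odds after that evidence = (1/2999) × 1000 = 1000/2999.
Target odds = 0.8/0.2 = 4.
Need 1.7ⁿ ≥ 4 ÷ (1000/2999) = 11.996.
1.7⁴ = 8.3521 falls short of 11.996 but 1.7⁵ = 1419857/100000 reaches it, so n = 5.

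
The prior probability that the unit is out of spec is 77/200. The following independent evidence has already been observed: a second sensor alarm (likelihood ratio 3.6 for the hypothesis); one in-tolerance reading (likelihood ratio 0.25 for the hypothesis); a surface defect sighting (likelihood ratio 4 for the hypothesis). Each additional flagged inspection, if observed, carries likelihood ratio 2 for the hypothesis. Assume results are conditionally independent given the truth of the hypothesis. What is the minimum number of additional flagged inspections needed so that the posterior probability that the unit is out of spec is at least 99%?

Prior odds = 0.385/0.615 = 77/123.
Combined Bayes factor of the evidence already in hand = 3.6 × 0.25 × 4 = 3.6.
Odds after that evidence = (77/123) × 3.6 = 462/205.
Target odds = 0.99/0.01 = 99.
Need 2ⁿ ≥ 99 ÷ (462/205) = 615/14.
2⁵ = 32 falls short of 615/14 but 2⁶ = 64 reaches it, so n = 6.

6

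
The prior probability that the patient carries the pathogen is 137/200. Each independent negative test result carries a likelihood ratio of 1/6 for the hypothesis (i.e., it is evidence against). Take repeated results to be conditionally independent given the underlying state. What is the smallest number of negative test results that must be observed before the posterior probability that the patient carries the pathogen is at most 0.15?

2

Prior odds = 0.685/0.315 = 137/63.
Likelihood ratio per negative test result = 1/6.
Target posterior odds = 0.15/0.85 = 3/17.
Need (137/63) × (1/6)ⁿ ≤ 3/17, i.e. (1/6)ⁿ ≤ 189/2329.
(1/6)¹ = 1/6 is still above 189/2329 but (1/6)² = 1/36 is at or below it, so n = 2.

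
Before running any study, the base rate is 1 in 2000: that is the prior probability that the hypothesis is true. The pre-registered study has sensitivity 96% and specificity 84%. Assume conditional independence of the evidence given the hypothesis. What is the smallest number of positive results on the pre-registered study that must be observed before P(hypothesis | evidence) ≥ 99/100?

7

Prior odds: 0.0005 ÷ 0.9995 = 1/1999.
False-positive rate = 1 − 0.84 = 0.16; likelihood ratio of a positive = 0.96/0.16 = 6.
Target posterior odds = 0.99/0.01 = 99.
Require 6ⁿ ≥ 99 ÷ (1/1999) = 197901.
6⁶ = 46656 falls short of 197901 but 6⁷ = 279936 reaches it, so n = 7.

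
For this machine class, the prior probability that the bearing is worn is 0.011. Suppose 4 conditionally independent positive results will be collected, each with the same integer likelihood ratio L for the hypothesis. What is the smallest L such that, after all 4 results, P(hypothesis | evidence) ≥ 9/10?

6

Prior odds = 0.011/0.989 = 11/989.
Target odds = 0.9/0.1 = 9.
Need L⁴ ≥ 9 ÷ (11/989) = 8901/11.
5⁴ = 625 < 8901/11 ≤ 1296 = 6⁴, so L = 6.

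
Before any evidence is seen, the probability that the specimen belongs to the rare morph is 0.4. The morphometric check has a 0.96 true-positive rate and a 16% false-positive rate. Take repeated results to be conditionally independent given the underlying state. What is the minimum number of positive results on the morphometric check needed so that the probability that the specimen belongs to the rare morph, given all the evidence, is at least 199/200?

Prior odds = 0.4/0.6 = 2/3.
Likelihood ratio of a positive result = 0.96/0.16 = 6.
Target posterior odds = 0.995/0.005 = 199.
Require 6ⁿ ≥ 199 ÷ (2/3) = 298.5.
6³ = 216 falls short of 298.5 but 6⁴ = 1296 reaches it, so n = 4.

4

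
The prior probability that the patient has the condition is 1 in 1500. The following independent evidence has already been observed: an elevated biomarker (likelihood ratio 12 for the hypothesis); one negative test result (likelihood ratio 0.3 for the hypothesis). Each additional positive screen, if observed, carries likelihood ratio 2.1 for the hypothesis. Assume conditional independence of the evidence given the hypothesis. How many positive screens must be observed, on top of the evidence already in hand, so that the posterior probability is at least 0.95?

13

Prior odds = (1/1500)/(1499/1500) = 1/1499.
Combined Bayes factor of the evidence already in hand = 12 × 0.3 = 3.6.
Odds after that evidence = (1/1499) × 3.6 = 18/7495.
Target odds = 0.95/0.05 = 19.
Need 2.1ⁿ ≥ 19 ÷ (18/7495) = 142405/18.
2.1¹² ≈7355.83 falls short of 142405/18 but 2.1¹³ ≈15447.2 reaches it, so n = 13.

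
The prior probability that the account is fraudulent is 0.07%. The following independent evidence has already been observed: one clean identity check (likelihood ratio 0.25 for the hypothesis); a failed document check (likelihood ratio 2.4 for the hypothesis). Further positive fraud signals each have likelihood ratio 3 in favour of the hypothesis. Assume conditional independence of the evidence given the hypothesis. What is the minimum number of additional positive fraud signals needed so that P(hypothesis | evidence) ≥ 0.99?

Prior odds = 0.0007/0.9993 = 7/9993.
Combined Bayes factor of the evidence already in hand = 0.25 × 2.4 = 0.6.
Odds after that evidence = (7/9993) × 0.6 = 7/16655.
Target odds = 0.99/0.01 = 99.
Need 3ⁿ ≥ 99 ÷ (7/16655) = 1648845/7.
3¹¹ = 177147 falls short of 1648845/7 but 3¹² = 531441 reaches it, so n = 12.

12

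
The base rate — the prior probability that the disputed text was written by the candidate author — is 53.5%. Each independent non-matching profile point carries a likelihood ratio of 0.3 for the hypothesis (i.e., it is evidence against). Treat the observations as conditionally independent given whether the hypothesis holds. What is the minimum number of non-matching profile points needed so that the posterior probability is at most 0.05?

3

Prior odds = 0.535/0.465 = 107/93.
Likelihood ratio per non-matching profile point = 0.3.
Target posterior odds = 0.05/0.95 = 1/19.
Require 0.3ⁿ ≤ 1/19 ÷ (107/93) = 93/2033.
0.3² = 0.09 is still above 93/2033 but 0.3³ = 0.027 is at or below it, so n = 3.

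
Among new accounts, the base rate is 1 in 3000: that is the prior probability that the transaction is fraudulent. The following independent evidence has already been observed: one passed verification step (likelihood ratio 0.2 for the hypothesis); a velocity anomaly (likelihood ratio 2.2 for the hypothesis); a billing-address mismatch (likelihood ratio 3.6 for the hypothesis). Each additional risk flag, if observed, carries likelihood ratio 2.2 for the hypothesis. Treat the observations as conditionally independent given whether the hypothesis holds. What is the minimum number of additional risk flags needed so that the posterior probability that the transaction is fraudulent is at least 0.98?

15

Prior odds = (1/3000)/(2999/3000) = 1/2999.
Combined Bayes factor of the evidence already in hand = 0.2 × 2.2 × 3.6 = 1.584.
Odds after that evidence = (1/2999) × 1.584 = 198/374875.
Target odds = 0.98/0.02 = 49.
Need 2.2ⁿ ≥ 49 ÷ (198/374875) = 18368875/198.
2.2¹⁴ ≈62218.2 falls short of 18368875/198 but 2.2¹⁵ ≈136880 reaches it, so n = 15.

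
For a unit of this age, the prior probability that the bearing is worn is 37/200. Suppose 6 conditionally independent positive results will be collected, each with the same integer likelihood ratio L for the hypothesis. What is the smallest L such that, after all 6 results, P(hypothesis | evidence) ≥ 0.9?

Prior odds = 0.185/0.815 = 37/163.
Target odds = 0.9/0.1 = 9.
Need L⁶ ≥ 9 ÷ (37/163) = 1467/37.
1⁶ = 1 < 1467/37 ≤ 64 = 2⁶, so L = 2.

2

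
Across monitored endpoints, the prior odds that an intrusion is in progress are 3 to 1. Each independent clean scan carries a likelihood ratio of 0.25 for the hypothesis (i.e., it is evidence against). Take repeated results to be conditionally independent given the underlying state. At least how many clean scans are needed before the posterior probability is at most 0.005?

Prior odds = 3.
Likelihood ratio per clean scan = 0.25.
Target odds: 0.005 ÷ 0.995 = 1/199.
Require 0.25ⁿ ≤ 1/199 ÷ 3 = 1/597.
0.25⁴ = 0.00390625 is still above 1/597 but 0.25⁵ = 1/1024 is at or below it, so n = 5.

5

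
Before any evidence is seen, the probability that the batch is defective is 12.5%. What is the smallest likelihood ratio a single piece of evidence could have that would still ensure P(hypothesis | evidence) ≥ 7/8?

Prior odds = 0.125/0.875 = 1/7.
Target odds = 0.875/0.125 = 7.
Required Bayes factor = 7 ÷ (1/7) = 49.

49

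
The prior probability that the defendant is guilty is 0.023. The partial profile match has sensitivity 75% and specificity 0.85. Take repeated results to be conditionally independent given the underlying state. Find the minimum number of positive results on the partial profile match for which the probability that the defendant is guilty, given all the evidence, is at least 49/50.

5

Prior odds = 0.023/0.977 = 23/977.
False-positive rate = 1 − 0.85 = 0.15; likelihood ratio of a positive = 0.75/0.15 = 5.
Target odds: 0.98 ÷ 0.02 = 49.
Need (23/977) × 5ⁿ ≥ 49, i.e. 5ⁿ ≥ 47873/23.
5⁴ = 625 falls short of 47873/23 but 5⁵ = 3125 reaches it, so n = 5.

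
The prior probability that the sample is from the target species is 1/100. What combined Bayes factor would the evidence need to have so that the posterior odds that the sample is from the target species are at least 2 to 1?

198

Prior odds = 0.01/0.99 = 1/99.
Target odds = 2.
Required Bayes factor = 2 ÷ (1/99) = 198.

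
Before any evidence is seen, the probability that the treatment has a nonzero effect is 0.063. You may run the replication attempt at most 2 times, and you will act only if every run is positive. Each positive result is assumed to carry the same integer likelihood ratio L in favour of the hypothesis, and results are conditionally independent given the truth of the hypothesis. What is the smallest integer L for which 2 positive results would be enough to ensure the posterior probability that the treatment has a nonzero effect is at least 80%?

Prior odds = 0.063/0.937 = 63/937.
Target odds = 0.8/0.2 = 4.
Need L² ≥ 4 ÷ (63/937) = 3748/63.
7² = 49 < 3748/63 ≤ 64 = 8², so L = 8.

8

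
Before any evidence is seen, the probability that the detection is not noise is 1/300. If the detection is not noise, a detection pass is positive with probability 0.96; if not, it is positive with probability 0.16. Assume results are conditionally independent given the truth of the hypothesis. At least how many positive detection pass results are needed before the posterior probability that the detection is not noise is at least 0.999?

8

Prior odds: (1/300) ÷ (299/300) = 1/299.
Likelihood ratio of a positive = 0.96/0.16 = 6.
Target posterior odds = 0.999/0.001 = 999.
Require 6ⁿ ≥ 999 ÷ (1/299) = 298701.
6⁷ = 279936 falls short of 298701 but 6⁸ = 1679616 reaches it, so n = 8.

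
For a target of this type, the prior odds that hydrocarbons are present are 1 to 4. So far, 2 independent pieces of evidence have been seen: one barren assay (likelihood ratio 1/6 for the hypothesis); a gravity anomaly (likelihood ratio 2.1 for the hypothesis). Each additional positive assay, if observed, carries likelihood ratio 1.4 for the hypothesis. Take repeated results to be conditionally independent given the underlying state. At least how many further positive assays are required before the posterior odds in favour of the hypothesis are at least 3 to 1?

Prior odds = 0.25.
Combined Bayes factor of the evidence already in hand = (1/6) × 2.1 = 0.35.
Odds after that evidence = 0.25 × 0.35 = 0.0875.
Target odds = 3.
Need 1.4ⁿ ≥ 3 ÷ 0.0875 = 240/7.
1.4¹⁰ = 282475249/9765625 falls short of 240/7 but 1.4¹¹ ≈40.4957 reaches it, so n = 11.

11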